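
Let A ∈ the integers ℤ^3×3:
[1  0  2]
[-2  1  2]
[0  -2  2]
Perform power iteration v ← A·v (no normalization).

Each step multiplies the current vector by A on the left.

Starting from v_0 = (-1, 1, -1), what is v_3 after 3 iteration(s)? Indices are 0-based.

v_3 = (-31, 1, -18)

v_0 = (-1, 1, -1).
v_1 = A·v_0 = (-3, 1, -4).
v_2 = A·v_1 = (-11, -1, -10).
v_3 = A·v_2 = (-31, 1, -18).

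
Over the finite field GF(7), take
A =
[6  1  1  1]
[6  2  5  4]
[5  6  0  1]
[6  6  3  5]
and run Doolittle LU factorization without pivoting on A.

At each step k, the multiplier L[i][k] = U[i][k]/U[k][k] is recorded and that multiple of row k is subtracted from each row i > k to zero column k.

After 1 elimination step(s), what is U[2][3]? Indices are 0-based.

U[2][3] = 6

k=0: U[0][0]=6
  eliminate (1,0): mult=1, new row 1: (0, 1, 4, 3); set L[1][0]=1
  eliminate (2,0): mult=2, new row 2: (0, 4, 5, 6); set L[2][0]=2
  eliminate (3,0): mult=1, new row 3: (0, 5, 2, 4); set L[3][0]=1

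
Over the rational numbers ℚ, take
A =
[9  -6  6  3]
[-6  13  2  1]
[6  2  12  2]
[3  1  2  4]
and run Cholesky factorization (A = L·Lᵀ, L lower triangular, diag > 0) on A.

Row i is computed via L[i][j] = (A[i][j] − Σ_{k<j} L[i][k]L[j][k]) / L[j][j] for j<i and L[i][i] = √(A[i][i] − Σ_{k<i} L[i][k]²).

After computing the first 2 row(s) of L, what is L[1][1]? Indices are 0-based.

Step 1: L[0][0] = √(9) = 3.
  L[1][0] = (-6) / L[0][0] = -2.
Step 2: L[1][1] = √(9) = 3.

L[1][1] = 3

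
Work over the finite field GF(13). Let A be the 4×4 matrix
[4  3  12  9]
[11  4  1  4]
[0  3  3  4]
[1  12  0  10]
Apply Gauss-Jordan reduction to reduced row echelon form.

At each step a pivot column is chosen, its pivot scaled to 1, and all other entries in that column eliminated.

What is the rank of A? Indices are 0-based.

rank = 4

step 1: normalize row 0 (÷4) = (1, 4, 3, 12)
  row 1: subtract 11×row0 = (0, 12, 7, 2)
  row 3: subtract 1×row0 = (0, 8, 10, 11)
step 2: normalize row 1 (÷12) = (0, 1, 6, 11)
  row 0: subtract 4×row1 = (1, 0, 5, 7)
  row 2: subtract 3×row1 = (0, 0, 11, 10)
  row 3: subtract 8×row1 = (0, 0, 1, 1)
step 3: normalize row 2 (÷11) = (0, 0, 1, 8)
  row 0: subtract 5×row2 = (1, 0, 0, 6)
  row 1: subtract 6×row2 = (0, 1, 0, 2)
  row 3: subtract 1×row2 = (0, 0, 0, 6)
step 4: normalize row 3 (÷6) = (0, 0, 0, 1)
  row 0: subtract 6×row3 = (1, 0, 0, 0)
  row 1: subtract 2×row3 = (0, 1, 0, 0)
  row 2: subtract 8×row3 = (0, 0, 1, 0)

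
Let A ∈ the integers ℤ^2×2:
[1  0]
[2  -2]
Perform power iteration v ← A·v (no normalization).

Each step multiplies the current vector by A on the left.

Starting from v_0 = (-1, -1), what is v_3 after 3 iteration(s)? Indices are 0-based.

v_0 = (-1, -1).
v_1 = A·v_0 = (-1, 0).
v_2 = A·v_1 = (-1, -2).
v_3 = A·v_2 = (-1, 2).

v_3 = (-1, 2)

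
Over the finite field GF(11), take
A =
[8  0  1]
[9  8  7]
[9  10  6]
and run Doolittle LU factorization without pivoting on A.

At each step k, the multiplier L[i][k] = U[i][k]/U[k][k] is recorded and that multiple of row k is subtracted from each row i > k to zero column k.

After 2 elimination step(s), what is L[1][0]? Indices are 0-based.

L[1][0] = 8

k=0: U[0][0]=8
  eliminate (1,0): mult=8, new row 1: (0, 8, 10); set L[1][0]=8
  eliminate (2,0): mult=8, new row 2: (0, 10, 9); set L[2][0]=8
k=1: U[1][1]=8
  eliminate (2,1): mult=4, new row 2: (0, 0, 2); set L[2][1]=4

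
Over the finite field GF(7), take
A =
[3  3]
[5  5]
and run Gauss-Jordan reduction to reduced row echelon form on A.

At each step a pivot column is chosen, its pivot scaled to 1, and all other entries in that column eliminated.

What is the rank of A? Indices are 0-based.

rank = 1

[1] R0 /= 3  ⇒  (1, 1)
     R1 -= 5·R0  ⇒  (0, 0)
column 1 empty below row 1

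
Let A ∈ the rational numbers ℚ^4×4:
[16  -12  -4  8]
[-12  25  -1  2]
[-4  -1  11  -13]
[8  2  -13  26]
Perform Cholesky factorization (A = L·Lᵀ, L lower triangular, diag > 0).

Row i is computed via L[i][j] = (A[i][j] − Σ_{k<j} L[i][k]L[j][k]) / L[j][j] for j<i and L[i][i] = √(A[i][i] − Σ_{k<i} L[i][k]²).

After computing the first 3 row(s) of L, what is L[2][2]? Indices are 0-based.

Step 1: L[0][0] = √(16) = 4.
  L[1][0] = (-12) / L[0][0] = -3.
Step 2: L[1][1] = √(16) = 4.
  L[2][0] = (-4) / L[0][0] = -1.
  L[2][1] = (-4) / L[1][1] = -1.
Step 3: L[2][2] = √(9) = 3.

L[2][2] = 3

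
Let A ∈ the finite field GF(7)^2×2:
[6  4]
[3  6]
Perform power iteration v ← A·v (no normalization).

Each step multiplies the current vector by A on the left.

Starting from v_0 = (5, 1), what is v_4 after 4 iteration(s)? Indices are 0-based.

v_0 = (5, 1).
v_1 = A·v_0 = (6, 0).
v_2 = A·v_1 = (1, 4).
v_3 = A·v_2 = (1, 6).
v_4 = A·v_3 = (2, 4).

v_4 = (2, 4)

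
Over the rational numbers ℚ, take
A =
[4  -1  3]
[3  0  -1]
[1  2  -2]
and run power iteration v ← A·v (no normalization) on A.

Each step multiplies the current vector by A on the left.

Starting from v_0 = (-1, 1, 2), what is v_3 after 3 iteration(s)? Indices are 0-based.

v_3 = (-15, 3, 18)

v_0 = (-1, 1, 2).
v_1 = A·v_0 = (1, -5, -3).
v_2 = A·v_1 = (0, 6, -3).
v_3 = A·v_2 = (-15, 3, 18).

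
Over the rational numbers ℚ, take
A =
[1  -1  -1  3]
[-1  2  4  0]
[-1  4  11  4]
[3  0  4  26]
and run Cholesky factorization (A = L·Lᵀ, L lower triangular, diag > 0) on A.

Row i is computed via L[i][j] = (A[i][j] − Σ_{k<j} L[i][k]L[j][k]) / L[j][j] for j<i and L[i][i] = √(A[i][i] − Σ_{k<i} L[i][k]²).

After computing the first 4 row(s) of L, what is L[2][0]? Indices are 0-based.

L[2][0] = -1

Step 1: L[0][0] = √(1) = 1.
  L[1][0] = (-1) / L[0][0] = -1.
Step 2: L[1][1] = √(1) = 1.
  L[2][0] = (-1) / L[0][0] = -1.
  L[2][1] = (3) / L[1][1] = 3.
Step 3: L[2][2] = √(1) = 1.
  L[3][0] = (3) / L[0][0] = 3.
  L[3][1] = (3) / L[1][1] = 3.
  L[3][2] = (-2) / L[2][2] = -2.
Step 4: L[3][3] = √(4) = 2.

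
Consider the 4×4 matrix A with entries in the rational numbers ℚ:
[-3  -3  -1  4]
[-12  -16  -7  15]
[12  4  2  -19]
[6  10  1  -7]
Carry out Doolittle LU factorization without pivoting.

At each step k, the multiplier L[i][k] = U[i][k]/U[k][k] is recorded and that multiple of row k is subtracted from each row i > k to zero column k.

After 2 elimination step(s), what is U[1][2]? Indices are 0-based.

U[1][2] = -3

[col 0] pivot -3
  R1 -= 4*R0 → (0, -4, -3, -1)  (L[1][0] := 4)
  R2 -= -4*R0 → (0, -8, -2, -3)  (L[2][0] := -4)
  R3 -= -2*R0 → (0, 4, -1, 1)  (L[3][0] := -2)
[col 1] pivot -4
  R2 -= 2*R1 → (0, 0, 4, -1)  (L[2][1] := 2)
  R3 -= -1*R1 → (0, 0, -4, 0)  (L[3][1] := -1)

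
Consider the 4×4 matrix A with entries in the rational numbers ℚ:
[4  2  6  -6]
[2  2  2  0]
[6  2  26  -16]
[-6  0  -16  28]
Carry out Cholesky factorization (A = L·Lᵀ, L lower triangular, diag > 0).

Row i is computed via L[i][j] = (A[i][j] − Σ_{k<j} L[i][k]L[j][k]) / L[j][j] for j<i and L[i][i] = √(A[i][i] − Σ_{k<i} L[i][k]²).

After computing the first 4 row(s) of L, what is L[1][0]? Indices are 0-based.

Step 1: L[0][0] = √(4) = 2.
  L[1][0] = (2) / L[0][0] = 1.
Step 2: L[1][1] = √(1) = 1.
  L[2][0] = (6) / L[0][0] = 3.
  L[2][1] = (-1) / L[1][1] = -1.
Step 3: L[2][2] = √(16) = 4.
  L[3][0] = (-6) / L[0][0] = -3.
  L[3][1] = (3) / L[1][1] = 3.
  L[3][2] = (-4) / L[2][2] = -1.
Step 4: L[3][3] = √(9) = 3.

L[1][0] = 1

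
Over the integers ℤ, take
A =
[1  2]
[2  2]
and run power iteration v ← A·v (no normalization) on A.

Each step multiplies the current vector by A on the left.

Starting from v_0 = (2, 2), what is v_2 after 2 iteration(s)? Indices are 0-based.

v_0 = (2, 2).
v_1 = A·v_0 = (6, 8).
v_2 = A·v_1 = (22, 28).

v_2 = (22, 28)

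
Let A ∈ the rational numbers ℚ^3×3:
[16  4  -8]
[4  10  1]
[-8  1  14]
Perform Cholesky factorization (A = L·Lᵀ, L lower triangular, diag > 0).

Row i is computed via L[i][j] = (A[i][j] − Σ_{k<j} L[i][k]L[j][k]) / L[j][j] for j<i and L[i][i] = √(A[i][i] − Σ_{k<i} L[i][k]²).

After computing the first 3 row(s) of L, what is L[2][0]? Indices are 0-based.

Step 1: L[0][0] = √(16) = 4.
  L[1][0] = (4) / L[0][0] = 1.
Step 2: L[1][1] = √(9) = 3.
  L[2][0] = (-8) / L[0][0] = -2.
  L[2][1] = (3) / L[1][1] = 1.
Step 3: L[2][2] = √(9) = 3.

L[2][0] = -2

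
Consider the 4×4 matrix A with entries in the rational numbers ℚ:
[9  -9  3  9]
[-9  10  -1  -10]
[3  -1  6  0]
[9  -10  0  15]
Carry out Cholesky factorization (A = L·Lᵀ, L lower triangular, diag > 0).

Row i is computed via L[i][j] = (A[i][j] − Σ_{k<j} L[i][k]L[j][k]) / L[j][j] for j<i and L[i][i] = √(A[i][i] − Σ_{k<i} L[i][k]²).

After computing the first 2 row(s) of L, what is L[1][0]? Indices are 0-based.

Step 1: L[0][0] = √(9) = 3.
  L[1][0] = (-9) / L[0][0] = -3.
Step 2: L[1][1] = √(1) = 1.

L[1][0] = -3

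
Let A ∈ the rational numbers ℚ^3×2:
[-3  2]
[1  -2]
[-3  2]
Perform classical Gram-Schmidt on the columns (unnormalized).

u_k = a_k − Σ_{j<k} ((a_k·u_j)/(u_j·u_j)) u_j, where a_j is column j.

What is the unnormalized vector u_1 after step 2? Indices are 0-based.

Step 1: u_0 = a_0 = (-3, 1, -3).
Step 2: u_1 = a_1 − (-14/19)·u_0 = (-4/19, -24/19, -4/19).

u_1 = (-4/19, -24/19, -4/19)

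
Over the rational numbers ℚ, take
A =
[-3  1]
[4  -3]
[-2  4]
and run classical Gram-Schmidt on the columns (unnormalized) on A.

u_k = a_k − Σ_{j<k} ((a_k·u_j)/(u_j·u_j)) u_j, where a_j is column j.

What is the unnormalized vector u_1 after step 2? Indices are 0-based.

Step 1: u_0 = a_0 = (-3, 4, -2).
Step 2: u_1 = a_1 − (-23/29)·u_0 = (-40/29, 5/29, 70/29).

u_1 = (-40/29, 5/29, 70/29)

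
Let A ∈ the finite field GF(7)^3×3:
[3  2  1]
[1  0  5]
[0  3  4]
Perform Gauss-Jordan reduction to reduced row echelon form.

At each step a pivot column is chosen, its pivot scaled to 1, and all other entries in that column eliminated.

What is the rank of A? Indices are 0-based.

[1] R0 /= 3  ⇒  (1, 3, 5)
     R1 -= 1·R0  ⇒  (0, 4, 0)
[2] R1 /= 4  ⇒  (0, 1, 0)
     R0 -= 3·R1  ⇒  (1, 0, 5)
     R2 -= 3·R1  ⇒  (0, 0, 4)
[3] R2 /= 4  ⇒  (0, 0, 1)
     R0 -= 5·R2  ⇒  (1, 0, 0)

rank = 3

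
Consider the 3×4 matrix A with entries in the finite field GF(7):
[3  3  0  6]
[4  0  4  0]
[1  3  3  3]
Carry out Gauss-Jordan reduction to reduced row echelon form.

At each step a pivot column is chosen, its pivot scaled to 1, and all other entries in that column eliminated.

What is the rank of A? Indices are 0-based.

step 1: normalize row 0 (÷3) = (1, 1, 0, 2)
  row 1: subtract 4×row0 = (0, 3, 4, 6)
  row 2: subtract 1×row0 = (0, 2, 3, 1)
step 2: normalize row 1 (÷3) = (0, 1, 6, 2)
  row 0: subtract 1×row1 = (1, 0, 1, 0)
  row 2: subtract 2×row1 = (0, 0, 5, 4)
step 3: normalize row 2 (÷5) = (0, 0, 1, 5)
  row 0: subtract 1×row2 = (1, 0, 0, 2)
  row 1: subtract 6×row2 = (0, 1, 0, 0)

rank = 3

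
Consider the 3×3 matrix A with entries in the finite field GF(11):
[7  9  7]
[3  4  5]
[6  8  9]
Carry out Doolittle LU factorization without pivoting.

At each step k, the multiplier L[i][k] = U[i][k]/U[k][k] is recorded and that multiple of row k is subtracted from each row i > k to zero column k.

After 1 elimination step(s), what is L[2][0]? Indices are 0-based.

L[2][0] = 4

[col 0] pivot 7
  R1 -= 2*R0 → (0, 8, 2)  (L[1][0] := 2)
  R2 -= 4*R0 → (0, 5, 3)  (L[2][0] := 4)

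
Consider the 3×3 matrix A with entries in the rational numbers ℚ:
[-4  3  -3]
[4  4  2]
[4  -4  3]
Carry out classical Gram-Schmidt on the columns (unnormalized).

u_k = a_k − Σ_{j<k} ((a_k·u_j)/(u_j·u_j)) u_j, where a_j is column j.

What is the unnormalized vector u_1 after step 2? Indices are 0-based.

u_1 = (2, 5, -3)

Step 1: u_0 = a_0 = (-4, 4, 4).
Step 2: u_1 = a_1 − (-1/4)·u_0 = (2, 5, -3).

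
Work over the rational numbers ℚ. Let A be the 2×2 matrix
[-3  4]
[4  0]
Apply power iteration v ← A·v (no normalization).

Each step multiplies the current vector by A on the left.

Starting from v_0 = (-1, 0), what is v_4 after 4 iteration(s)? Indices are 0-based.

v_0 = (-1, 0).
v_1 = A·v_0 = (3, -4).
v_2 = A·v_1 = (-25, 12).
v_3 = A·v_2 = (123, -100).
v_4 = A·v_3 = (-769, 492).

v_4 = (-769, 492)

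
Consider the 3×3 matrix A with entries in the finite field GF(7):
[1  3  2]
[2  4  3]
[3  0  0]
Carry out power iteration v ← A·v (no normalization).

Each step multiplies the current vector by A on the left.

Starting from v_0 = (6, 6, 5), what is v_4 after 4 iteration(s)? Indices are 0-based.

v_4 = (0, 0, 1)

v_0 = (6, 6, 5).
v_1 = A·v_0 = (6, 2, 4).
v_2 = A·v_1 = (6, 4, 4).
v_3 = A·v_2 = (5, 5, 4).
v_4 = A·v_3 = (0, 0, 1).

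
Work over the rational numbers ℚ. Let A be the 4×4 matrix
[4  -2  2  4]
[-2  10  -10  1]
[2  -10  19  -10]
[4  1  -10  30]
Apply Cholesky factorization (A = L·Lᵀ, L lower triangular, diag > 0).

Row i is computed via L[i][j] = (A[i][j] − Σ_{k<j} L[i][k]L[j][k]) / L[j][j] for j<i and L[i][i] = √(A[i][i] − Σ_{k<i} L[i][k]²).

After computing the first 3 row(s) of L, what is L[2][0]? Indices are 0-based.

Step 1: L[0][0] = √(4) = 2.
  L[1][0] = (-2) / L[0][0] = -1.
Step 2: L[1][1] = √(9) = 3.
  L[2][0] = (2) / L[0][0] = 1.
  L[2][1] = (-9) / L[1][1] = -3.
Step 3: L[2][2] = √(9) = 3.

L[2][0] = 1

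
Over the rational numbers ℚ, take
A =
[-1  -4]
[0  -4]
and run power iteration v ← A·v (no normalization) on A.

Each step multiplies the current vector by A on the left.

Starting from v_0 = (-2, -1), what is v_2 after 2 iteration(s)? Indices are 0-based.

v_2 = (-22, -16)

v_0 = (-2, -1).
v_1 = A·v_0 = (6, 4).
v_2 = A·v_1 = (-22, -16).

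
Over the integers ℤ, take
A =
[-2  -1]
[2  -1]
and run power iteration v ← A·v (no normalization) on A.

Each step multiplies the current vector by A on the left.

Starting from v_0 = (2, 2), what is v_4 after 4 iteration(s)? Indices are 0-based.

v_4 = (-22, -46)

v_0 = (2, 2).
v_1 = A·v_0 = (-6, 2).
v_2 = A·v_1 = (10, -14).
v_3 = A·v_2 = (-6, 34).
v_4 = A·v_3 = (-22, -46).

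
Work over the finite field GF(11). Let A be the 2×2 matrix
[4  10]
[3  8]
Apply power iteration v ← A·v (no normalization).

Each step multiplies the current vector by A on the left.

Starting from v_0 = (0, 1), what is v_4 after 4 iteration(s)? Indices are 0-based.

v_4 = (3, 0)

v_0 = (0, 1).
v_1 = A·v_0 = (10, 8).
v_2 = A·v_1 = (10, 6).
v_3 = A·v_2 = (1, 1).
v_4 = A·v_3 = (3, 0).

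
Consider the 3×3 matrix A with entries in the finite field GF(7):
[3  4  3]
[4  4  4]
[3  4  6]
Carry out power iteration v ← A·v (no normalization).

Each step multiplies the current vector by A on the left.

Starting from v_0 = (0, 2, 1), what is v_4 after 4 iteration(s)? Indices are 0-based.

v_4 = (5, 3, 6)

v_0 = (0, 2, 1).
v_1 = A·v_0 = (4, 5, 0).
v_2 = A·v_1 = (4, 1, 4).
v_3 = A·v_2 = (0, 1, 5).
v_4 = A·v_3 = (5, 3, 6).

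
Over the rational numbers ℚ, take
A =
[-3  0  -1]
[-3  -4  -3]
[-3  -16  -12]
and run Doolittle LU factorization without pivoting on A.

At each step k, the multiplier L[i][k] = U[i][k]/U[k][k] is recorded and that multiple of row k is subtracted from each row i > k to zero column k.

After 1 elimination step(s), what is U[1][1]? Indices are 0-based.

U[1][1] = -4

k=0: U[0][0]=-3
  eliminate (1,0): mult=1, new row 1: (0, -4, -2); set L[1][0]=1
  eliminate (2,0): mult=1, new row 2: (0, -16, -11); set L[2][0]=1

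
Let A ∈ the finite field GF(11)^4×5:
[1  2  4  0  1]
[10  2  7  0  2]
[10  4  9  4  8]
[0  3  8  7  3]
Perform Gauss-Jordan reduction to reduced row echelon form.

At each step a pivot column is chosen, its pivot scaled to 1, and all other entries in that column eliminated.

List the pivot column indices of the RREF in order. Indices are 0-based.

pivot columns: 0, 1, 2, 3

[1] R0 /= 1  ⇒  (1, 2, 4, 0, 1)
     R1 -= 10·R0  ⇒  (0, 4, 0, 0, 3)
     R2 -= 10·R0  ⇒  (0, 6, 2, 4, 9)
[2] R1 /= 4  ⇒  (0, 1, 0, 0, 9)
     R0 -= 2·R1  ⇒  (1, 0, 4, 0, 5)
     R2 -= 6·R1  ⇒  (0, 0, 2, 4, 10)
     R3 -= 3·R1  ⇒  (0, 0, 8, 7, 9)
[3] R2 /= 2  ⇒  (0, 0, 1, 2, 5)
     R0 -= 4·R2  ⇒  (1, 0, 0, 3, 7)
     R3 -= 8·R2  ⇒  (0, 0, 0, 2, 2)
[4] R3 /= 2  ⇒  (0, 0, 0, 1, 1)
     R0 -= 3·R3  ⇒  (1, 0, 0, 0, 4)
     R2 -= 2·R3  ⇒  (0, 0, 1, 0, 3)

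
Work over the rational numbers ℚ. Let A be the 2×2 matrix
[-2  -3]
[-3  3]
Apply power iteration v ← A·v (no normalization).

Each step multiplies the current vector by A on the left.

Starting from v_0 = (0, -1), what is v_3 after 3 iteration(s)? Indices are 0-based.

v_0 = (0, -1).
v_1 = A·v_0 = (3, -3).
v_2 = A·v_1 = (3, -18).
v_3 = A·v_2 = (48, -63).

v_3 = (48, -63)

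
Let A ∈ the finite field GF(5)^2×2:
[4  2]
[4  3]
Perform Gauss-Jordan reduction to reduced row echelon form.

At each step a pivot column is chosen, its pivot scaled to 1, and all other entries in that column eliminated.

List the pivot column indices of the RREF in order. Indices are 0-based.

pivot(0,0)=4: scale R0 → (1, 3)
  clear (1,0): R1 −= (4)R0 → (0, 1)
pivot(1,1)=1: scale R1 → (0, 1)
  clear (0,1): R0 −= (3)R1 → (1, 0)

pivot columns: 0, 1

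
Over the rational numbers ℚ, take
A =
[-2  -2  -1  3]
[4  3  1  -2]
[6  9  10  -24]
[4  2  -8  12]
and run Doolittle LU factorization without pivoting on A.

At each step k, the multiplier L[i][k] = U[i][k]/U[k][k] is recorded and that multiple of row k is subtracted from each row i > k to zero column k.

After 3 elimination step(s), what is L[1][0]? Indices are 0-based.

k=0: U[0][0]=-2
  eliminate (1,0): mult=-2, new row 1: (0, -1, -1, 4); set L[1][0]=-2
  eliminate (2,0): mult=-3, new row 2: (0, 3, 7, -15); set L[2][0]=-3
  eliminate (3,0): mult=-2, new row 3: (0, -2, -10, 18); set L[3][0]=-2
k=1: U[1][1]=-1
  eliminate (2,1): mult=-3, new row 2: (0, 0, 4, -3); set L[2][1]=-3
  eliminate (3,1): mult=2, new row 3: (0, 0, -8, 10); set L[3][1]=2
k=2: U[2][2]=4
  eliminate (3,2): mult=-2, new row 3: (0, 0, 0, 4); set L[3][2]=-2

L[1][0] = -2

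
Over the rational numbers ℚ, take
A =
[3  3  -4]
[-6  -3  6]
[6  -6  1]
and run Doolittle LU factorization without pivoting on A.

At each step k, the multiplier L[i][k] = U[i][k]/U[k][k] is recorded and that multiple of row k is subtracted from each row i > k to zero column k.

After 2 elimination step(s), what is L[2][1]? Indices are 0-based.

[col 0] pivot 3
  R1 -= -2*R0 → (0, 3, -2)  (L[1][0] := -2)
  R2 -= 2*R0 → (0, -12, 9)  (L[2][0] := 2)
[col 1] pivot 3
  R2 -= -4*R1 → (0, 0, 1)  (L[2][1] := -4)

L[2][1] = -4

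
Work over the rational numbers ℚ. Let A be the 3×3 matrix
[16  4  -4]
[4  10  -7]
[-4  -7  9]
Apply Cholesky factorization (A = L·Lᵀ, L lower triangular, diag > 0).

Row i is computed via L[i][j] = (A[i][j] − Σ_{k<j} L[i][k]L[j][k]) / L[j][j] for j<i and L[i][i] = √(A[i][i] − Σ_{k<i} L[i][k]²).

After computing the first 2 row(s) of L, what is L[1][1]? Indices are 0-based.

Step 1: L[0][0] = √(16) = 4.
  L[1][0] = (4) / L[0][0] = 1.
Step 2: L[1][1] = √(9) = 3.

L[1][1] = 3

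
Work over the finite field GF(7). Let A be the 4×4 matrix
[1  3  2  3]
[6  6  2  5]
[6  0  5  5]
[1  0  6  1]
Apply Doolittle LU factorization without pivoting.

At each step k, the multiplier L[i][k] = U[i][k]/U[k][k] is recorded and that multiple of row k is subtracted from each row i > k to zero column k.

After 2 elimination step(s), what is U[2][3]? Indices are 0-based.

U[2][3] = 3

Step 1: pivot at (0,0) is 1.
  row1 ← row1 − (6)·row0  ⇒  L[1][0]=6, U row1=(0, 2, 4, 1)
  row2 ← row2 − (6)·row0  ⇒  L[2][0]=6, U row2=(0, 3, 0, 1)
  row3 ← row3 − (1)·row0  ⇒  L[3][0]=1, U row3=(0, 4, 4, 5)
Step 2: pivot at (1,1) is 2.
  row2 ← row2 − (5)·row1  ⇒  L[2][1]=5, U row2=(0, 0, 1, 3)
  row3 ← row3 − (2)·row1  ⇒  L[3][1]=2, U row3=(0, 0, 3, 3)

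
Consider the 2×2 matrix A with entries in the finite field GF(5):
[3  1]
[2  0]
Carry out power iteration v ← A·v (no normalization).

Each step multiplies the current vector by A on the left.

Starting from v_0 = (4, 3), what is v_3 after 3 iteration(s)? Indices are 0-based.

v_3 = (4, 1)

v_0 = (4, 3).
v_1 = A·v_0 = (0, 3).
v_2 = A·v_1 = (3, 0).
v_3 = A·v_2 = (4, 1).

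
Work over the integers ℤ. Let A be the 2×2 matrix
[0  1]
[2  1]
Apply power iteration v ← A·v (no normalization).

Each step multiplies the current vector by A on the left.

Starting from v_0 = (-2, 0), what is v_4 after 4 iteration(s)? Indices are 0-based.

v_0 = (-2, 0).
v_1 = A·v_0 = (0, -4).
v_2 = A·v_1 = (-4, -4).
v_3 = A·v_2 = (-4, -12).
v_4 = A·v_3 = (-12, -20).

v_4 = (-12, -20)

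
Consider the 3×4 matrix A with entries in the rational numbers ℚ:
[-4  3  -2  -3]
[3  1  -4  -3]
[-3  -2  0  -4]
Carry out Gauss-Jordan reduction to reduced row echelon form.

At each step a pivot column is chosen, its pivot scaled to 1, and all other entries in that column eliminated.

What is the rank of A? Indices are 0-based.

[1] R0 /= -4  ⇒  (1, -3/4, 1/2, 3/4)
     R1 -= 3·R0  ⇒  (0, 13/4, -11/2, -21/4)
     R2 -= -3·R0  ⇒  (0, -17/4, 3/2, -7/4)
[2] R1 /= 13/4  ⇒  (0, 1, -22/13, -21/13)
     R0 -= -3/4·R1  ⇒  (1, 0, -10/13, -6/13)
     R2 -= -17/4·R1  ⇒  (0, 0, -74/13, -112/13)
[3] R2 /= -74/13  ⇒  (0, 0, 1, 56/37)
     R0 -= -10/13·R2  ⇒  (1, 0, 0, 26/37)
     R1 -= -22/13·R2  ⇒  (0, 1, 0, 35/37)

rank = 3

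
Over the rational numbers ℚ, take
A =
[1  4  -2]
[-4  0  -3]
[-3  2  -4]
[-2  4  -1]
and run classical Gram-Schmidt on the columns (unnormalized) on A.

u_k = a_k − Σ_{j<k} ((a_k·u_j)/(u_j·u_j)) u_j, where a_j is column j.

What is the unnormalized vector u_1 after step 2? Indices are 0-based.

Step 1: u_0 = a_0 = (1, -4, -3, -2).
Step 2: u_1 = a_1 − (-1/3)·u_0 = (13/3, -4/3, 1, 10/3).

u_1 = (13/3, -4/3, 1, 10/3)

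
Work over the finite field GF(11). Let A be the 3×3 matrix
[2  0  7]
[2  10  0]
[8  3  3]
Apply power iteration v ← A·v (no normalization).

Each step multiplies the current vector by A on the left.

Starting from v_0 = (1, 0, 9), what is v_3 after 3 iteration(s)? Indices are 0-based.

v_0 = (1, 0, 9).
v_1 = A·v_0 = (10, 2, 2).
v_2 = A·v_1 = (1, 7, 4).
v_3 = A·v_2 = (8, 6, 8).

v_3 = (8, 6, 8)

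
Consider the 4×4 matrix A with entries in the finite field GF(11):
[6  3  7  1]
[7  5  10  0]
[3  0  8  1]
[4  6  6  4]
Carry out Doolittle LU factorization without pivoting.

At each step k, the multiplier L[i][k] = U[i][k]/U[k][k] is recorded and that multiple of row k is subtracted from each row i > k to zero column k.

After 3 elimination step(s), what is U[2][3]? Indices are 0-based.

U[2][3] = 3

k=0: U[0][0]=6
  eliminate (1,0): mult=3, new row 1: (0, 7, 0, 8); set L[1][0]=3
  eliminate (2,0): mult=6, new row 2: (0, 4, 10, 6); set L[2][0]=6
  eliminate (3,0): mult=8, new row 3: (0, 4, 5, 7); set L[3][0]=8
k=1: U[1][1]=7
  eliminate (2,1): mult=10, new row 2: (0, 0, 10, 3); set L[2][1]=10
  eliminate (3,1): mult=10, new row 3: (0, 0, 5, 4); set L[3][1]=10
k=2: U[2][2]=10
  eliminate (3,2): mult=6, new row 3: (0, 0, 0, 8); set L[3][2]=6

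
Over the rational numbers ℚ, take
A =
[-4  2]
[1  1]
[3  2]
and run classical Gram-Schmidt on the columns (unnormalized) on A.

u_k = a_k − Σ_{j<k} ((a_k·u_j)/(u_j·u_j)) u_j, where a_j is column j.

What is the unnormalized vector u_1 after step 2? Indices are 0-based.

u_1 = (24/13, 27/26, 55/26)

Step 1: u_0 = a_0 = (-4, 1, 3).
Step 2: u_1 = a_1 − (-1/26)·u_0 = (24/13, 27/26, 55/26).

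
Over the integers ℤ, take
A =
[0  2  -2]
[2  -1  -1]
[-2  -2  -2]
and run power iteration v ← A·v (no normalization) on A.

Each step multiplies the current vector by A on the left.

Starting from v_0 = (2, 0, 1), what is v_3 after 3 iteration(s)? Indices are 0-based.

v_0 = (2, 0, 1).
v_1 = A·v_0 = (-2, 3, -6).
v_2 = A·v_1 = (18, -1, 10).
v_3 = A·v_2 = (-22, 27, -54).

v_3 = (-22, 27, -54)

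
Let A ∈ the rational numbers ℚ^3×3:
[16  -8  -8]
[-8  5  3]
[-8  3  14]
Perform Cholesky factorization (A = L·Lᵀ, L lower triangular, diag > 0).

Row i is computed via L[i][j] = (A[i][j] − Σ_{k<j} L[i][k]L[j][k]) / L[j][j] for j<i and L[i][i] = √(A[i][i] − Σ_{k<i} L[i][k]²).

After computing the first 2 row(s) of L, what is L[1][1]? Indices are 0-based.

Step 1: L[0][0] = √(16) = 4.
  L[1][0] = (-8) / L[0][0] = -2.
Step 2: L[1][1] = √(1) = 1.

L[1][1] = 1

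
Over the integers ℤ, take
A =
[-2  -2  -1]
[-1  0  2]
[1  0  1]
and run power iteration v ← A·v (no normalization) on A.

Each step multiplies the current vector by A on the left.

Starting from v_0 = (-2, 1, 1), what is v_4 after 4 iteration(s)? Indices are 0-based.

v_0 = (-2, 1, 1).
v_1 = A·v_0 = (1, 4, -1).
v_2 = A·v_1 = (-9, -3, 0).
v_3 = A·v_2 = (24, 9, -9).
v_4 = A·v_3 = (-57, -42, 15).

v_4 = (-57, -42, 15)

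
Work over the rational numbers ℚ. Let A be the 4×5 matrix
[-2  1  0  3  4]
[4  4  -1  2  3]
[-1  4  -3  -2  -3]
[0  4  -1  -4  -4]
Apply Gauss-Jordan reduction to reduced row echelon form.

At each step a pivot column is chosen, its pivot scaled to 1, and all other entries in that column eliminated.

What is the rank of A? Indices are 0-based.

[1] R0 /= -2  ⇒  (1, -1/2, 0, -3/2, -2)
     R1 -= 4·R0  ⇒  (0, 6, -1, 8, 11)
     R2 -= -1·R0  ⇒  (0, 7/2, -3, -7/2, -5)
[2] R1 /= 6  ⇒  (0, 1, -1/6, 4/3, 11/6)
     R0 -= -1/2·R1  ⇒  (1, 0, -1/12, -5/6, -13/12)
     R2 -= 7/2·R1  ⇒  (0, 0, -29/12, -49/6, -137/12)
     R3 -= 4·R1  ⇒  (0, 0, -1/3, -28/3, -34/3)
[3] R2 /= -29/12  ⇒  (0, 0, 1, 98/29, 137/29)
     R0 -= -1/12·R2  ⇒  (1, 0, 0, -16/29, -20/29)
     R1 -= -1/6·R2  ⇒  (0, 1, 0, 55/29, 76/29)
     R3 -= -1/3·R2  ⇒  (0, 0, 0, -238/29, -283/29)
[4] R3 /= -238/29  ⇒  (0, 0, 0, 1, 283/238)
     R0 -= -16/29·R3  ⇒  (1, 0, 0, 0, -4/119)
     R1 -= 55/29·R3  ⇒  (0, 1, 0, 0, 87/238)
     R2 -= 98/29·R3  ⇒  (0, 0, 1, 0, 12/17)

rank = 4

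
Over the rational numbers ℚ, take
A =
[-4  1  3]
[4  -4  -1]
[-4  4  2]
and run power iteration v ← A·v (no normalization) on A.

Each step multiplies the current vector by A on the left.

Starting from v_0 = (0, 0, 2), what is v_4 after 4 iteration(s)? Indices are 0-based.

v_4 = (168, 504, -384)

v_0 = (0, 0, 2).
v_1 = A·v_0 = (6, -2, 4).
v_2 = A·v_1 = (-14, 28, -24).
v_3 = A·v_2 = (12, -144, 120).
v_4 = A·v_3 = (168, 504, -384).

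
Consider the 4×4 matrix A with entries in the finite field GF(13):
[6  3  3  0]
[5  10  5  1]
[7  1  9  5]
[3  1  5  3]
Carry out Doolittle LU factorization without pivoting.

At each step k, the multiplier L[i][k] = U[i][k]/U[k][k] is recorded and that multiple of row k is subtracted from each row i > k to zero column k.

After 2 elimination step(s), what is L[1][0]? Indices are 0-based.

[col 0] pivot 6
  R1 -= 3*R0 → (0, 1, 9, 1)  (L[1][0] := 3)
  R2 -= 12*R0 → (0, 4, 12, 5)  (L[2][0] := 12)
  R3 -= 7*R0 → (0, 6, 10, 3)  (L[3][0] := 7)
[col 1] pivot 1
  R2 -= 4*R1 → (0, 0, 2, 1)  (L[2][1] := 4)
  R3 -= 6*R1 → (0, 0, 8, 10)  (L[3][1] := 6)

L[1][0] = 3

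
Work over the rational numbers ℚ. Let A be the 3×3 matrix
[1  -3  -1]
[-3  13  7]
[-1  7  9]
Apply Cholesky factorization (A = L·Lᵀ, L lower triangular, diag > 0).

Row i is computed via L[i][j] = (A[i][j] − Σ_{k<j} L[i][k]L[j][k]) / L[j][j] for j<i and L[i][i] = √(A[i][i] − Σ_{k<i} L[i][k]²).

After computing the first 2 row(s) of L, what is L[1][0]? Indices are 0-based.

Step 1: L[0][0] = √(1) = 1.
  L[1][0] = (-3) / L[0][0] = -3.
Step 2: L[1][1] = √(4) = 2.

L[1][0] = -3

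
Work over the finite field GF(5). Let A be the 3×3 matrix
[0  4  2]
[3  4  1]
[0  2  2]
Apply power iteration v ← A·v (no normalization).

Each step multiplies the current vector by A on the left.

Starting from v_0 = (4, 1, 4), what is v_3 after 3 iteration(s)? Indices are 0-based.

v_0 = (4, 1, 4).
v_1 = A·v_0 = (2, 0, 0).
v_2 = A·v_1 = (0, 1, 0).
v_3 = A·v_2 = (4, 4, 2).

v_3 = (4, 4, 2)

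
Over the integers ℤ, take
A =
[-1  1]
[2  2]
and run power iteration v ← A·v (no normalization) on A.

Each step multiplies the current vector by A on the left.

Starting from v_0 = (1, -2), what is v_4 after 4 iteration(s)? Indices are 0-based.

v_0 = (1, -2).
v_1 = A·v_0 = (-3, -2).
v_2 = A·v_1 = (1, -10).
v_3 = A·v_2 = (-11, -18).
v_4 = A·v_3 = (-7, -58).

v_4 = (-7, -58)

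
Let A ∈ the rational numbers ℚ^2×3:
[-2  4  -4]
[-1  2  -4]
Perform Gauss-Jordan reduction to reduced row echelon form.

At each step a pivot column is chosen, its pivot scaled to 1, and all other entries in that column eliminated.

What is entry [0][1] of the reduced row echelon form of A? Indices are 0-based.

step 1: normalize row 0 (÷-2) = (1, -2, 2)
  row 1: subtract -1×row0 = (0, 0, -2)
skip col 1 (zero from row 1)
step 2: normalize row 1 (÷-2) = (0, 0, 1)
  row 0: subtract 2×row1 = (1, -2, 0)

M[0][1] = -2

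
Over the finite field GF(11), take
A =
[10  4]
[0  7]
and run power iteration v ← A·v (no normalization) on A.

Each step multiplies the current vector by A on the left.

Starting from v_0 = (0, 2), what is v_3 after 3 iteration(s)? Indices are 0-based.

v_0 = (0, 2).
v_1 = A·v_0 = (8, 3).
v_2 = A·v_1 = (4, 10).
v_3 = A·v_2 = (3, 4).

v_3 = (3, 4)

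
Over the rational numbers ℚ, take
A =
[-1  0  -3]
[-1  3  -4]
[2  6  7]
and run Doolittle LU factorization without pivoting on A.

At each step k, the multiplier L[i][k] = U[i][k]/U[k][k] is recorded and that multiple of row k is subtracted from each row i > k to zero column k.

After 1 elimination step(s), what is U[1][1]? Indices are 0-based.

Step 1: pivot at (0,0) is -1.
  row1 ← row1 − (1)·row0  ⇒  L[1][0]=1, U row1=(0, 3, -1)
  row2 ← row2 − (-2)·row0  ⇒  L[2][0]=-2, U row2=(0, 6, 1)

U[1][1] = 3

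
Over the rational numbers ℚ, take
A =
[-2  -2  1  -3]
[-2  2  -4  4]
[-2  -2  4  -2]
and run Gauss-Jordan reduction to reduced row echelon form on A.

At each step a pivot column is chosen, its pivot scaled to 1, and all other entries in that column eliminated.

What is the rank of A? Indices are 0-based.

rank = 3

step 1: normalize row 0 (÷-2) = (1, 1, -1/2, 3/2)
  row 1: subtract -2×row0 = (0, 4, -5, 7)
  row 2: subtract -2×row0 = (0, 0, 3, 1)
step 2: normalize row 1 (÷4) = (0, 1, -5/4, 7/4)
  row 0: subtract 1×row1 = (1, 0, 3/4, -1/4)
step 3: normalize row 2 (÷3) = (0, 0, 1, 1/3)
  row 0: subtract 3/4×row2 = (1, 0, 0, -1/2)
  row 1: subtract -5/4×row2 = (0, 1, 0, 13/6)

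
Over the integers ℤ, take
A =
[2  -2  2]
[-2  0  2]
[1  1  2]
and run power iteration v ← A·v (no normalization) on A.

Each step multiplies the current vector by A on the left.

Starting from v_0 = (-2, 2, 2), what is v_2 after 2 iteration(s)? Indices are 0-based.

v_0 = (-2, 2, 2).
v_1 = A·v_0 = (-4, 8, 4).
v_2 = A·v_1 = (-16, 16, 12).

v_2 = (-16, 16, 12)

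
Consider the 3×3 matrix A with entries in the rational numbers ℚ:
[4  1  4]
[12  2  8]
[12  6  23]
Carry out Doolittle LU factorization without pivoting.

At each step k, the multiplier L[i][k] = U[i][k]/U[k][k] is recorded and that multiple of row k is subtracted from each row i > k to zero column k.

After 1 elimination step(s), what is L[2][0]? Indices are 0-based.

L[2][0] = 3

k=0: U[0][0]=4
  eliminate (1,0): mult=3, new row 1: (0, -1, -4); set L[1][0]=3
  eliminate (2,0): mult=3, new row 2: (0, 3, 11); set L[2][0]=3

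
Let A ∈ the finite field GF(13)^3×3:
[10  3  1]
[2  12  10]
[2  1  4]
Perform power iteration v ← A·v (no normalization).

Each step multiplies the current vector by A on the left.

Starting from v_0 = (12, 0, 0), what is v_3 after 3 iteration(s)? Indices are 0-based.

v_3 = (11, 3, 3)

v_0 = (12, 0, 0).
v_1 = A·v_0 = (3, 11, 11).
v_2 = A·v_1 = (9, 1, 9).
v_3 = A·v_2 = (11, 3, 3).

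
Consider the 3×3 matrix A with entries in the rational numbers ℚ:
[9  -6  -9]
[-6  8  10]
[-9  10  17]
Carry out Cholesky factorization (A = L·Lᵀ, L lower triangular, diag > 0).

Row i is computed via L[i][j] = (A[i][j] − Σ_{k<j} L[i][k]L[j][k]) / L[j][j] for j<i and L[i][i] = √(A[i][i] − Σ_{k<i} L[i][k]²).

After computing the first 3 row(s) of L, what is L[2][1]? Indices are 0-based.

L[2][1] = 2

Step 1: L[0][0] = √(9) = 3.
  L[1][0] = (-6) / L[0][0] = -2.
Step 2: L[1][1] = √(4) = 2.
  L[2][0] = (-9) / L[0][0] = -3.
  L[2][1] = (4) / L[1][1] = 2.
Step 3: L[2][2] = √(4) = 2.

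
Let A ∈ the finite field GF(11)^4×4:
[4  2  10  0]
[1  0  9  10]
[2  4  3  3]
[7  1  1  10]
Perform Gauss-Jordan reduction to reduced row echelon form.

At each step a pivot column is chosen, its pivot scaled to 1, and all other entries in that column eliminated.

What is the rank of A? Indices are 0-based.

rank = 4

pivot(0,0)=4: scale R0 → (1, 6, 8, 0)
  clear (1,0): R1 −= (1)R0 → (0, 5, 1, 10)
  clear (2,0): R2 −= (2)R0 → (0, 3, 9, 3)
  clear (3,0): R3 −= (7)R0 → (0, 3, 0, 10)
pivot(1,1)=5: scale R1 → (0, 1, 9, 2)
  clear (0,1): R0 −= (6)R1 → (1, 0, 9, 10)
  clear (2,1): R2 −= (3)R1 → (0, 0, 4, 8)
  clear (3,1): R3 −= (3)R1 → (0, 0, 6, 4)
pivot(2,2)=4: scale R2 → (0, 0, 1, 2)
  clear (0,2): R0 −= (9)R2 → (1, 0, 0, 3)
  clear (1,2): R1 −= (9)R2 → (0, 1, 0, 6)
  clear (3,2): R3 −= (6)R2 → (0, 0, 0, 3)
pivot(3,3)=3: scale R3 → (0, 0, 0, 1)
  clear (0,3): R0 −= (3)R3 → (1, 0, 0, 0)
  clear (1,3): R1 −= (6)R3 → (0, 1, 0, 0)
  clear (2,3): R2 −= (2)R3 → (0, 0, 1, 0)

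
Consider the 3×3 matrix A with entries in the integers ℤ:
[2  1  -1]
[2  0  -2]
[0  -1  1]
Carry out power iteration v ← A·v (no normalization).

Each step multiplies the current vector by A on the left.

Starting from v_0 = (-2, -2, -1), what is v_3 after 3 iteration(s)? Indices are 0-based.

v_0 = (-2, -2, -1).
v_1 = A·v_0 = (-5, -2, 1).
v_2 = A·v_1 = (-13, -12, 3).
v_3 = A·v_2 = (-41, -32, 15).

v_3 = (-41, -32, 15)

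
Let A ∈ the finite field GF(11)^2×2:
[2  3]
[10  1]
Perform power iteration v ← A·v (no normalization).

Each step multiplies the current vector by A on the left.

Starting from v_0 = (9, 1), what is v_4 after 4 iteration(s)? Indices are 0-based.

v_4 = (10, 4)

v_0 = (9, 1).
v_1 = A·v_0 = (10, 3).
v_2 = A·v_1 = (7, 4).
v_3 = A·v_2 = (4, 8).
v_4 = A·v_3 = (10, 4).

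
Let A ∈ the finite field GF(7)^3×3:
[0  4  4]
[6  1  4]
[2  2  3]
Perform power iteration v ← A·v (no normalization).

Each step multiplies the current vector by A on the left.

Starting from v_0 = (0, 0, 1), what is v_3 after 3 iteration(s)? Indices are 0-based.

v_3 = (1, 0, 1)

v_0 = (0, 0, 1).
v_1 = A·v_0 = (4, 4, 3).
v_2 = A·v_1 = (0, 5, 4).
v_3 = A·v_2 = (1, 0, 1).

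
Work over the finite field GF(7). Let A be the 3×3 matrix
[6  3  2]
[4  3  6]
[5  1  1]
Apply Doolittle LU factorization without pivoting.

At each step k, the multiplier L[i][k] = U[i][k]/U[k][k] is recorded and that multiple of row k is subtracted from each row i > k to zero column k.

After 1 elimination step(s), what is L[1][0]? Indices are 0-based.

L[1][0] = 3

[col 0] pivot 6
  R1 -= 3*R0 → (0, 1, 0)  (L[1][0] := 3)
  R2 -= 2*R0 → (0, 2, 4)  (L[2][0] := 2)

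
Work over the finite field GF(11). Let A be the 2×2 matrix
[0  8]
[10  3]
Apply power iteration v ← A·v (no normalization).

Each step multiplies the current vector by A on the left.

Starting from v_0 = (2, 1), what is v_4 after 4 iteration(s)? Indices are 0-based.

v_4 = (3, 4)

v_0 = (2, 1).
v_1 = A·v_0 = (8, 1).
v_2 = A·v_1 = (8, 6).
v_3 = A·v_2 = (4, 10).
v_4 = A·v_3 = (3, 4).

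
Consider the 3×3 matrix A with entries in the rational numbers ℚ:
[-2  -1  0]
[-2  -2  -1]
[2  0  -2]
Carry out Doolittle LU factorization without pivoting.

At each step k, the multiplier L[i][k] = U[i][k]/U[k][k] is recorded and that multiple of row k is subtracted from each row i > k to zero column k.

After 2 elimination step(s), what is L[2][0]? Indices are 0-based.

Step 1: pivot at (0,0) is -2.
  row1 ← row1 − (1)·row0  ⇒  L[1][0]=1, U row1=(0, -1, -1)
  row2 ← row2 − (-1)·row0  ⇒  L[2][0]=-1, U row2=(0, -1, -2)
Step 2: pivot at (1,1) is -1.
  row2 ← row2 − (1)·row1  ⇒  L[2][1]=1, U row2=(0, 0, -1)

L[2][0] = -1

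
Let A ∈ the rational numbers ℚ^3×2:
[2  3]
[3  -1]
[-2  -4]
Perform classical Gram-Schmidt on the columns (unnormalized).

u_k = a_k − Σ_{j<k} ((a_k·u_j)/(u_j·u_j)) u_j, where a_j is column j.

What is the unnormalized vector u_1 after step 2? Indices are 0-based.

u_1 = (29/17, -50/17, -46/17)

Step 1: u_0 = a_0 = (2, 3, -2).
Step 2: u_1 = a_1 − (11/17)·u_0 = (29/17, -50/17, -46/17).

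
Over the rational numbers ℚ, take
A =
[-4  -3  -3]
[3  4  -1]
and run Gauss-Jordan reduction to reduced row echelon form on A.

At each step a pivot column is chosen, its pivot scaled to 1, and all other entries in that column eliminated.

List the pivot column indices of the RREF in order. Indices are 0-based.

pivot columns: 0, 1

[1] R0 /= -4  ⇒  (1, 3/4, 3/4)
     R1 -= 3·R0  ⇒  (0, 7/4, -13/4)
[2] R1 /= 7/4  ⇒  (0, 1, -13/7)
     R0 -= 3/4·R1  ⇒  (1, 0, 15/7)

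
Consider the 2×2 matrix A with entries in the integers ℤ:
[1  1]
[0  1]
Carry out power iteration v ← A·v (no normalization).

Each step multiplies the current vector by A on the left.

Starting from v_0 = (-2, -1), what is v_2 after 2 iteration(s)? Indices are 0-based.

v_2 = (-4, -1)

v_0 = (-2, -1).
v_1 = A·v_0 = (-3, -1).
v_2 = A·v_1 = (-4, -1).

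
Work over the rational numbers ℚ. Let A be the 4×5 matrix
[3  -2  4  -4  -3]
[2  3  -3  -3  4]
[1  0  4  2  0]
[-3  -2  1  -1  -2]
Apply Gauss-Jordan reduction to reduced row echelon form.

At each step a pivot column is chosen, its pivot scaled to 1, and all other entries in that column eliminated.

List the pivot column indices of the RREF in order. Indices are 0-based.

pivot columns: 0, 1, 2, 3

step 1: normalize row 0 (÷3) = (1, -2/3, 4/3, -4/3, -1)
  row 1: subtract 2×row0 = (0, 13/3, -17/3, -1/3, 6)
  row 2: subtract 1×row0 = (0, 2/3, 8/3, 10/3, 1)
  row 3: subtract -3×row0 = (0, -4, 5, -5, -5)
step 2: normalize row 1 (÷13/3) = (0, 1, -17/13, -1/13, 18/13)
  row 0: subtract -2/3×row1 = (1, 0, 6/13, -18/13, -1/13)
  row 2: subtract 2/3×row1 = (0, 0, 46/13, 44/13, 1/13)
  row 3: subtract -4×row1 = (0, 0, -3/13, -69/13, 7/13)
step 3: normalize row 2 (÷46/13) = (0, 0, 1, 22/23, 1/46)
  row 0: subtract 6/13×row2 = (1, 0, 0, -42/23, -2/23)
  row 1: subtract -17/13×row2 = (0, 1, 0, 27/23, 65/46)
  row 3: subtract -3/13×row2 = (0, 0, 0, -117/23, 25/46)
step 4: normalize row 3 (÷-117/23) = (0, 0, 0, 1, -25/234)
  row 0: subtract -42/23×row3 = (1, 0, 0, 0, -11/39)
  row 1: subtract 27/23×row3 = (0, 1, 0, 0, 20/13)
  row 2: subtract 22/23×row3 = (0, 0, 1, 0, 29/234)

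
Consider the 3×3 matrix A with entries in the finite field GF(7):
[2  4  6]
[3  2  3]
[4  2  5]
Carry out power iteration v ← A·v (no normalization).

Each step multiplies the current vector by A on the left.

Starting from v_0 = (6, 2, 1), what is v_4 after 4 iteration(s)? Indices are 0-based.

v_4 = (6, 5, 2)

v_0 = (6, 2, 1).
v_1 = A·v_0 = (5, 4, 5).
v_2 = A·v_1 = (0, 3, 4).
v_3 = A·v_2 = (1, 4, 5).
v_4 = A·v_3 = (6, 5, 2).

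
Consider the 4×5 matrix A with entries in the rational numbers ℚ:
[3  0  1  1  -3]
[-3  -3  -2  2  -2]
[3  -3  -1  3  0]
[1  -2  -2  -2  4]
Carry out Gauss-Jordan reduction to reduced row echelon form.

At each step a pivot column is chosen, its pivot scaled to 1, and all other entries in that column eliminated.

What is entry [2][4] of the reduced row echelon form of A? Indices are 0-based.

pivot(0,0)=3: scale R0 → (1, 0, 1/3, 1/3, -1)
  clear (1,0): R1 −= (-3)R0 → (0, -3, -1, 3, -5)
  clear (2,0): R2 −= (3)R0 → (0, -3, -2, 2, 3)
  clear (3,0): R3 −= (1)R0 → (0, -2, -7/3, -7/3, 5)
pivot(1,1)=-3: scale R1 → (0, 1, 1/3, -1, 5/3)
  clear (2,1): R2 −= (-3)R1 → (0, 0, -1, -1, 8)
  clear (3,1): R3 −= (-2)R1 → (0, 0, -5/3, -13/3, 25/3)
pivot(2,2)=-1: scale R2 → (0, 0, 1, 1, -8)
  clear (0,2): R0 −= (1/3)R2 → (1, 0, 0, 0, 5/3)
  clear (1,2): R1 −= (1/3)R2 → (0, 1, 0, -4/3, 13/3)
  clear (3,2): R3 −= (-5/3)R2 → (0, 0, 0, -8/3, -5)
pivot(3,3)=-8/3: scale R3 → (0, 0, 0, 1, 15/8)
  clear (1,3): R1 −= (-4/3)R3 → (0, 1, 0, 0, 41/6)
  clear (2,3): R2 −= (1)R3 → (0, 0, 1, 0, -79/8)

M[2][4] = -79/8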